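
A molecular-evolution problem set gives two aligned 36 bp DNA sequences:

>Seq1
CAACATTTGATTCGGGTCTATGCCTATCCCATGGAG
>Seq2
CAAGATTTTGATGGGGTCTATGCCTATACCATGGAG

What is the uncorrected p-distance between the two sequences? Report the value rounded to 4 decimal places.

0.1667

Mismatches occur at site 4 (C↔G), site 9 (G↔T), site 10 (A↔G), site 11 (T↔A), site 13 (C↔G), site 28 (C↔A).
There are 6 differences over 36 sites, so p = 6/36 = 0.1667.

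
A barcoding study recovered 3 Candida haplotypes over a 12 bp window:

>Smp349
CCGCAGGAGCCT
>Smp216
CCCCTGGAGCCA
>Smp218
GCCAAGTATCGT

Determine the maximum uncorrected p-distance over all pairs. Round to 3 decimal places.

Pairwise Hamming distances:
  Smp349 vs Smp216: 3
  Smp349 vs Smp218: 6
  Smp216 vs Smp218: 7
The largest is 7 mismatches, between Smp216 and Smp218; p = 7/12 = 0.583.

0.583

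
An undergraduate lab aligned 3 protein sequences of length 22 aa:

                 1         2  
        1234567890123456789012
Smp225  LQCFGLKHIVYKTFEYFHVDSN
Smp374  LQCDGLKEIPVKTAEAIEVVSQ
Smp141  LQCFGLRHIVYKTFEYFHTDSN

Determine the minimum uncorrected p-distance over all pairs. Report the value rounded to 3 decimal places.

Pairwise Hamming distances:
  Smp225 vs Smp374: 10
  Smp225 vs Smp141: 2
  Smp374 vs Smp141: 12
The smallest is 2 mismatches, between Smp225 and Smp141; p = 2/22 = 0.091.

0.091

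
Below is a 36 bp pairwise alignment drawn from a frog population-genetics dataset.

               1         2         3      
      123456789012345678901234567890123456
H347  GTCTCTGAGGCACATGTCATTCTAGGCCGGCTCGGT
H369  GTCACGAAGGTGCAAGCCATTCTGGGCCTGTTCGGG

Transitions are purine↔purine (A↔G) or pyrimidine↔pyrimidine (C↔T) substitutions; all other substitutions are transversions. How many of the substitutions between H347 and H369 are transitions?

6

Differing sites — 4:T/A (Tv); 6:T/G (Tv); 7:G/A (Ti); 11:C/T (Ti); 12:A/G (Ti); 15:T/A (Tv); 17:T/C (Ti); 24:A/G (Ti); 29:G/T (Tv); 31:C/T (Ti); 36:T/G (Tv).
Of the 11 differences, 6 transitions and 5 transversions, so the answer is 6.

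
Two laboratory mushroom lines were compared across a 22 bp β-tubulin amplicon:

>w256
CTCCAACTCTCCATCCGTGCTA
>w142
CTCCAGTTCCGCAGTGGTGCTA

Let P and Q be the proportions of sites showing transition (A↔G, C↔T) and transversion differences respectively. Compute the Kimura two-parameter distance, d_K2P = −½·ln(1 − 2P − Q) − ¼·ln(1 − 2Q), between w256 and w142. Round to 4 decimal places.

The sequences differ at positions 6 (A/G, transition), 7 (C/T, transition), 10 (T/C, transition), 11 (C/G, transversion), 14 (T/G, transversion), 15 (C/T, transition), 16 (C/G, transversion).
Of the 7 differences, 4 transitions and 3 transversions over 22 sites: P = 4/22 = 0.181818, Q = 3/22 = 0.136364.
d = −0.5·ln(0.500000) − 0.25·ln(0.727272) = −0.5·(-0.693147) − 0.25·(-0.318455) = 0.4262.

0.4262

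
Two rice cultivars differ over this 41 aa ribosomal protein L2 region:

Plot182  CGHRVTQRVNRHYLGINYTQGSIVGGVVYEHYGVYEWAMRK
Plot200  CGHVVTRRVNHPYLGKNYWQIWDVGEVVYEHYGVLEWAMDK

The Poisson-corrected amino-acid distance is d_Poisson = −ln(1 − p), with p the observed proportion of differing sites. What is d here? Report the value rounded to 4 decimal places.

0.3463

The sequences differ at positions 4 (R/V), 7 (Q/R), 11 (R/H), 12 (H/P), 16 (I/K), 19 (T/W), 21 (G/I), 22 (S/W), 23 (I/D), 26 (G/E), 35 (Y/L), 40 (R/D).
p = 12/41 = 0.292683.
d = −ln(1 − 0.292683) = −ln(0.707317) = 0.3463.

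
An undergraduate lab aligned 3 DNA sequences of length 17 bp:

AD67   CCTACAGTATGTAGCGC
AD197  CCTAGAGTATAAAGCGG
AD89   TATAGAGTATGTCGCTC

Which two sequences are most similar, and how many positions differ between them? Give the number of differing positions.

4

Pairwise Hamming distances:
  AD67 vs AD197: 4
  AD67 vs AD89: 5
  AD197 vs AD89: 7
The smallest is 4, between AD67 and AD197.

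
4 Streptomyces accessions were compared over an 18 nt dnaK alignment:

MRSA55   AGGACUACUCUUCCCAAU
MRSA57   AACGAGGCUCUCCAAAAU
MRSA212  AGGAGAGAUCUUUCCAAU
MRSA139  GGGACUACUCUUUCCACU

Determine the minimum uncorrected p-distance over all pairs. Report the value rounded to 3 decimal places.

Pairwise Hamming distances:
  MRSA55 vs MRSA57: 9
  MRSA55 vs MRSA212: 5
  MRSA55 vs MRSA139: 3
  MRSA57 vs MRSA212: 10
  MRSA57 vs MRSA139: 12
  MRSA212 vs MRSA139: 6
The smallest is 3 mismatches, between MRSA55 and MRSA139; p = 3/18 = 0.167.

0.167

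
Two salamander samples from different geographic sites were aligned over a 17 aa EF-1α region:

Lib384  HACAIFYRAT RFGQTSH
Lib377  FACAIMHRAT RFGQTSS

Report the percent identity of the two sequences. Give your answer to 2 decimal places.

76.47%

Differing sites — 1:H/F; 6:F/M; 7:Y/H; 17:H/S.
13 of the 17 sites match, so the percent identity is 13/17 × 100 = 76.47%.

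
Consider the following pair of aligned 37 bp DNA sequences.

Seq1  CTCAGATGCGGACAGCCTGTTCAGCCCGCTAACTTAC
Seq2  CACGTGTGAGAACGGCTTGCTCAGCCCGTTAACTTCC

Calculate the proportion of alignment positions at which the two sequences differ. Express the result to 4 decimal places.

0.2973

The sequences differ at positions 2 (T/A), 4 (A/G), 5 (G/T), 6 (A/G), 9 (C/A), 11 (G/A), 14 (A/G), 17 (C/T), 20 (T/C), 29 (C/T), 36 (A/C).
There are 11 differences over 37 sites, so p = 11/37 = 0.2973.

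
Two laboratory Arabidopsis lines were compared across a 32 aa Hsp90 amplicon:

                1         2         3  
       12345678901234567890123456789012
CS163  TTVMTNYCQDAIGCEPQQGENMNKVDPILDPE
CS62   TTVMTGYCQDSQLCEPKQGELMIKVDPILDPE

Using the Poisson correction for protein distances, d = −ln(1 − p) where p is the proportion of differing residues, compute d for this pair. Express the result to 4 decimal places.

Differing sites — 6:N/G; 11:A/S; 12:I/Q; 13:G/L; 17:Q/K; 21:N/L; 23:N/I.
p = 7/32 = 0.218750.
d = −ln(1 − 0.218750) = −ln(0.781250) = 0.2469.

0.2469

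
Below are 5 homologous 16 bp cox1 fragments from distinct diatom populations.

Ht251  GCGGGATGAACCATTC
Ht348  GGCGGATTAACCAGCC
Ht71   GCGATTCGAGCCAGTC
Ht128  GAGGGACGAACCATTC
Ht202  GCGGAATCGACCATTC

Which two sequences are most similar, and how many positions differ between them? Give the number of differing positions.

2

Pairwise Hamming distances:
  Ht251 vs Ht348: 5
  Ht251 vs Ht71: 6
  Ht251 vs Ht128: 2
  Ht251 vs Ht202: 3
  Ht348 vs Ht71: 9
  Ht348 vs Ht128: 6
  Ht348 vs Ht202: 7
  Ht71 vs Ht128: 6
  Ht71 vs Ht202: 8
  Ht128 vs Ht202: 5
The smallest is 2, between Ht251 and Ht128.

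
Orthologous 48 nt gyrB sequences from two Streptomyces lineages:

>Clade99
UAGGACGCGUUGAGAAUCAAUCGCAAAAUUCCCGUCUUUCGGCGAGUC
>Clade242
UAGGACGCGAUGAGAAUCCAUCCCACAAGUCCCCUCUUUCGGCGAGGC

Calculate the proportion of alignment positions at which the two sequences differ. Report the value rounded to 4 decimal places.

The sequences differ at positions 10 (U/A), 19 (A/C), 23 (G/C), 26 (A/C), 29 (U/G), 34 (G/C), 47 (U/G).
There are 7 differences over 48 sites, so p = 7/48 = 0.1458.

0.1458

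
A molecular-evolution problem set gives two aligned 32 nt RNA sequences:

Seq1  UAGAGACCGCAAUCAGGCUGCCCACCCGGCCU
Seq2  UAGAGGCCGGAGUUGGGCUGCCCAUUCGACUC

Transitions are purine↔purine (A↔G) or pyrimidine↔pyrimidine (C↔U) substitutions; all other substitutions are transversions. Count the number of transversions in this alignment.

1

The sequences differ at positions 6 (A/G, transition), 10 (C/G, transversion), 12 (A/G, transition), 14 (C/U, transition), 15 (A/G, transition), 25 (C/U, transition), 26 (C/U, transition), 29 (G/A, transition), 31 (C/U, transition), 32 (U/C, transition).
Of the 10 differences, 9 transitions and 1 transversion, so the answer is 1.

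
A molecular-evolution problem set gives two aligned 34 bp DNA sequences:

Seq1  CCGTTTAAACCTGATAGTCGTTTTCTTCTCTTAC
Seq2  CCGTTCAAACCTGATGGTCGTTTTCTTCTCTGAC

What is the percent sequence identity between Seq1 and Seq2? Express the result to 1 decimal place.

91.2%

Mismatches occur at site 6 (T↔C), site 16 (A↔G), site 32 (T↔G).
31 of the 34 sites match, so the percent identity is 31/34 × 100 = 91.2%.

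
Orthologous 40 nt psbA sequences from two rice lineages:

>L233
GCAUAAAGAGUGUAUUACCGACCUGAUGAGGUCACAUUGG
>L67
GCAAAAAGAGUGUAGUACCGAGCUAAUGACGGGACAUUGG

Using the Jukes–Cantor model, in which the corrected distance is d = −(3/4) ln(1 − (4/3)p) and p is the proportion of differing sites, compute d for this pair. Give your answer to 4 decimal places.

0.1993

Mismatches occur at site 4 (U/A), site 15 (U/G), site 22 (C/G), site 25 (G/A), site 30 (G/C), site 32 (U/G), site 33 (C/G).
p = 7/40 = 0.175000.
d = −0.75 · ln(1 − (4/3)·0.175000) = −0.75 · ln(0.766667) = −0.75 · (-0.265703) = 0.1993.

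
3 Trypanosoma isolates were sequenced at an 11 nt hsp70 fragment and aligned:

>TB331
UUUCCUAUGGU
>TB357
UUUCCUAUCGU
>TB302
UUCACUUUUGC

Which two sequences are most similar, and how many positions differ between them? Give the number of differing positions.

1

Pairwise Hamming distances:
  TB331 vs TB357: 1
  TB331 vs TB302: 5
  TB357 vs TB302: 5
The smallest is 1, between TB331 and TB357.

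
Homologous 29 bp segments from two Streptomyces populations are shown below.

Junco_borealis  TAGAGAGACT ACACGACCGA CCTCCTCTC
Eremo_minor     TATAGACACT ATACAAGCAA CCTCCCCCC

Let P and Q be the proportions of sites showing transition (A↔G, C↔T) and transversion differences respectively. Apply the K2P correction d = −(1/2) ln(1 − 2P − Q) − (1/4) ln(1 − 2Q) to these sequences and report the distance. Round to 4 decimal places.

0.3553

Differing sites — 3:G/T (Tv); 7:G/C (Tv); 12:C/T (Ti); 15:G/A (Ti); 17:C/G (Tv); 19:G/A (Ti); 26:T/C (Ti); 28:T/C (Ti).
Of the 8 differences, 5 transitions and 3 transversions over 29 sites: P = 5/29 = 0.172414, Q = 3/29 = 0.103448.
d = −0.5·ln(0.551724) − 0.25·ln(0.793104) = −0.5·(-0.594707) − 0.25·(-0.231801) = 0.3553.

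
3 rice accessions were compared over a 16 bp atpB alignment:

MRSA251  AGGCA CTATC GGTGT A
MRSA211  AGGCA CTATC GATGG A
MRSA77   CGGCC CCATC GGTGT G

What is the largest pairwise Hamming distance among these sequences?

6

Pairwise Hamming distances:
  MRSA251 vs MRSA211: 2
  MRSA251 vs MRSA77: 4
  MRSA211 vs MRSA77: 6
The largest is 6, between MRSA211 and MRSA77.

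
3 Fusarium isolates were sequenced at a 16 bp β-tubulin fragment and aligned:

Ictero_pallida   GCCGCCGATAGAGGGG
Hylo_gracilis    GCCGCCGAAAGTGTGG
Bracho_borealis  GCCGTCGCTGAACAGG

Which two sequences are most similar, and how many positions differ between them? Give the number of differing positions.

3

Pairwise Hamming distances:
  Ictero_pallida vs Hylo_gracilis: 3
  Ictero_pallida vs Bracho_borealis: 6
  Hylo_gracilis vs Bracho_borealis: 8
The smallest is 3, between Ictero_pallida and Hylo_gracilis.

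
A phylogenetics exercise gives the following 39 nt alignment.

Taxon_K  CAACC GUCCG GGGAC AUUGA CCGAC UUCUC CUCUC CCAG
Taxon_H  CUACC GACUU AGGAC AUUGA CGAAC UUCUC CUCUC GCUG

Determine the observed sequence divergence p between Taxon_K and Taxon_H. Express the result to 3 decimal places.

0.231

Differing sites — 2:A/U; 7:U/A; 9:C/U; 10:G/U; 11:G/A; 22:C/G; 23:G/A; 36:C/G; 38:A/U.
There are 9 differences over 39 sites, so p = 9/39 = 0.231.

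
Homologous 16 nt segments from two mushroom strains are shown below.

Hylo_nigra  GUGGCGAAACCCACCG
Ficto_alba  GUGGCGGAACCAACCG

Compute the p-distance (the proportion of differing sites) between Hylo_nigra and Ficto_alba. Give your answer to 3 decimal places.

The sequences differ at positions 7 (A/G), 12 (C/A).
There are 2 differences over 16 sites, so p = 2/16 = 0.125.

0.125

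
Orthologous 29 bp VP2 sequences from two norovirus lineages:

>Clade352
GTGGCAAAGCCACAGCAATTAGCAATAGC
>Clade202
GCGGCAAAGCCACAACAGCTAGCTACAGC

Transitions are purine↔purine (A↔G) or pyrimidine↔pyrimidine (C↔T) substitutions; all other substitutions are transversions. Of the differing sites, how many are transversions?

Mismatches occur at site 2 (T↔C, transition), site 15 (G↔A, transition), site 18 (A↔G, transition), site 19 (T↔C, transition), site 24 (A↔T, transversion), site 26 (T↔C, transition).
Of the 6 differences, 5 transitions and 1 transversion, so the answer is 1.

1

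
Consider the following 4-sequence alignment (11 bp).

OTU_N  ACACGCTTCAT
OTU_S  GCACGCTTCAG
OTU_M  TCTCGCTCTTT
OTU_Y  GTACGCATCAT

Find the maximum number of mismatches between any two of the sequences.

7

Pairwise Hamming distances:
  OTU_N vs OTU_S: 2
  OTU_N vs OTU_M: 5
  OTU_N vs OTU_Y: 3
  OTU_S vs OTU_M: 6
  OTU_S vs OTU_Y: 3
  OTU_M vs OTU_Y: 7
The largest is 7, between OTU_M and OTU_Y.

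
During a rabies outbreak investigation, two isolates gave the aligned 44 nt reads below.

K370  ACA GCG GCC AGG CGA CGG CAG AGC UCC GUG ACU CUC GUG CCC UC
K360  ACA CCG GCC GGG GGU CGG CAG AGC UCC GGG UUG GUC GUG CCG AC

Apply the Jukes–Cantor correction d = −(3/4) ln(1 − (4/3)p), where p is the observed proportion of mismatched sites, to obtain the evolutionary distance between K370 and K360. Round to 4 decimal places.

0.3041

Mismatches occur at site 4 (G↔C), site 10 (A↔G), site 13 (C↔G), site 15 (A↔U), site 29 (U↔G), site 31 (A↔U), site 32 (C↔U), site 33 (U↔G), site 34 (C↔G), site 42 (C↔G), site 43 (U↔A).
p = 11/44 = 0.250000.
d = −0.75 · ln(1 − (4/3)·0.250000) = −0.75 · ln(0.666667) = −0.75 · (-0.405465) = 0.3041.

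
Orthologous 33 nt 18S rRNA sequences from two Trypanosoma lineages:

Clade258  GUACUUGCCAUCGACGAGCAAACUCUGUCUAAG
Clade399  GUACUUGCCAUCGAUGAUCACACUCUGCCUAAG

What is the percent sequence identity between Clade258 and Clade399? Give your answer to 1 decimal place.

87.9%

Mismatches occur at site 15 (C→U), site 18 (G→U), site 21 (A→C), site 28 (U→C).
29 of the 33 sites match, so the percent identity is 29/33 × 100 = 87.9%.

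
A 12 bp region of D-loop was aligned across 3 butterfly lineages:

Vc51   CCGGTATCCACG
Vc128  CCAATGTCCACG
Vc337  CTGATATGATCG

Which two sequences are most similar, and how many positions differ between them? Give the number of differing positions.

3

Pairwise Hamming distances:
  Vc51 vs Vc128: 3
  Vc51 vs Vc337: 5
  Vc128 vs Vc337: 6
The smallest is 3, between Vc51 and Vc128.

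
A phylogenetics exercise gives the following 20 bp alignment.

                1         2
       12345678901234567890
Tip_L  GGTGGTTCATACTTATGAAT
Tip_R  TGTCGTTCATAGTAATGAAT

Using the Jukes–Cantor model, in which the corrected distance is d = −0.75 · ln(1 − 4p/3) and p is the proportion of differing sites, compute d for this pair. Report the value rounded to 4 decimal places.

The sequences differ at positions 1 (G/T), 4 (G/C), 12 (C/G), 14 (T/A).
p = 4/20 = 0.200000.
d = −0.75 · ln(1 − (4/3)·0.200000) = −0.75 · ln(0.733333) = −0.75 · (-0.310155) = 0.2326.

0.2326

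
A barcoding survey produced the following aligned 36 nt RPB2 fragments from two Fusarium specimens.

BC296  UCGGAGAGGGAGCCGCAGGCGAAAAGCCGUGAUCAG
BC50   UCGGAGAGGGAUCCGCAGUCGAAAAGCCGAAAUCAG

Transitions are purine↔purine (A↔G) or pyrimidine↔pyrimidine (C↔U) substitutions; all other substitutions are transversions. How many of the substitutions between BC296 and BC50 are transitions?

1

The sequences differ at positions 12 (G/U, transversion), 19 (G/U, transversion), 30 (U/A, transversion), 31 (G/A, transition).
Of the 4 differences, 1 transition and 3 transversions, so the answer is 1.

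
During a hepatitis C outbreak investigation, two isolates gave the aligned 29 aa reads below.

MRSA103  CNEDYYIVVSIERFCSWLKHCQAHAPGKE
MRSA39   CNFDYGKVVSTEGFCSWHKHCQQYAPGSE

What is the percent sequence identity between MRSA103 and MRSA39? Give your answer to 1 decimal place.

69.0%

Mismatches occur at site 3 (E/F), site 6 (Y/G), site 7 (I/K), site 11 (I/T), site 13 (R/G), site 18 (L/H), site 23 (A/Q), site 24 (H/Y), site 28 (K/S).
20 of the 29 sites match, so the percent identity is 20/29 × 100 = 69.0%.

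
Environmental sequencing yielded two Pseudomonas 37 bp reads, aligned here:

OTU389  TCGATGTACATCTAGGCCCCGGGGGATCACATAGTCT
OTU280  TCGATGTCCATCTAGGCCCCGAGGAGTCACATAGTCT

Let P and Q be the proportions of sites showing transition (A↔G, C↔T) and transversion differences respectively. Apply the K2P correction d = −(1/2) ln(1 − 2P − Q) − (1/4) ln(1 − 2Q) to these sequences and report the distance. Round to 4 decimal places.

Mismatches occur at site 8 (A↔C, transversion), site 22 (G↔A, transition), site 25 (G↔A, transition), site 26 (A↔G, transition).
Of the 4 differences, 3 transitions and 1 transversion over 37 sites: P = 3/37 = 0.081081, Q = 1/37 = 0.027027.
d = −0.5·ln(0.810811) − 0.25·ln(0.945946) = −0.5·(-0.209720) − 0.25·(-0.055570) = 0.1188.

0.1188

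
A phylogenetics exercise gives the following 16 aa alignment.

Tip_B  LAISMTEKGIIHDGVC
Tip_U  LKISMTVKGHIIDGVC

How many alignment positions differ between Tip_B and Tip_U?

4

The sequences differ at positions 2 (A/K), 7 (E/V), 10 (I/H), 12 (H/I).
That gives 4 mismatches out of 16 aligned sites, so the Hamming distance is 4.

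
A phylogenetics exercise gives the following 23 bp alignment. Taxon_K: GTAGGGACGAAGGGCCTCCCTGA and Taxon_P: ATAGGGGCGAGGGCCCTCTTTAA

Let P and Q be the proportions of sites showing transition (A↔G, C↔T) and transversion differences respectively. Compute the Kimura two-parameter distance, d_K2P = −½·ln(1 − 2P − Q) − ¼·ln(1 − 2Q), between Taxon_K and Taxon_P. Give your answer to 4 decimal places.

Mismatches occur at site 1 (G↔A, transition), site 7 (A↔G, transition), site 11 (A↔G, transition), site 14 (G↔C, transversion), site 19 (C↔T, transition), site 20 (C↔T, transition), site 22 (G↔A, transition).
Of the 7 differences, 6 transitions and 1 transversion over 23 sites: P = 6/23 = 0.260870, Q = 1/23 = 0.043478.
d = −0.5·ln(0.434782) − 0.25·ln(0.913044) = −0.5·(-0.832911) − 0.25·(-0.090971) = 0.4392.

0.4392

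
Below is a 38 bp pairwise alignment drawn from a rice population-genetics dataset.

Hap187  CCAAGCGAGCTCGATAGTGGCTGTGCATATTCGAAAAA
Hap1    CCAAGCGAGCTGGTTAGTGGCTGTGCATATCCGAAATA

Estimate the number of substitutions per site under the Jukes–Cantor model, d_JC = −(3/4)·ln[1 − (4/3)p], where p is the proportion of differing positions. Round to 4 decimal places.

0.1134

Mismatches occur at site 12 (C↔G), site 14 (A↔T), site 31 (T↔C), site 37 (A↔T).
p = 4/38 = 0.105263.
d = −0.75 · ln(1 − (4/3)·0.105263) = −0.75 · ln(0.859649) = −0.75 · (-0.151231) = 0.1134.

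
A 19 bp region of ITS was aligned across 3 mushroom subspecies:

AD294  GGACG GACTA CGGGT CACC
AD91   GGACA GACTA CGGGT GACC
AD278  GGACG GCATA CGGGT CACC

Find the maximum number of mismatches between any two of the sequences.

4

Pairwise Hamming distances:
  AD294 vs AD91: 2
  AD294 vs AD278: 2
  AD91 vs AD278: 4
The largest is 4, between AD91 and AD278.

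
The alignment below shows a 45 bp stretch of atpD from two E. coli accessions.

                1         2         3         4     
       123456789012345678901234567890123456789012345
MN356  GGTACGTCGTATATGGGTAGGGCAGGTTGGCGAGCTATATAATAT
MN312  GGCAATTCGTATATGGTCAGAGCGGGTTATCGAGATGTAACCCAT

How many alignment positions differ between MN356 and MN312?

Differing sites — 3:T/C; 5:C/A; 6:G/T; 17:G/T; 18:T/C; 21:G/A; 24:A/G; 29:G/A; 30:G/T; 35:C/A; 37:A/G; 40:T/A; 41:A/C; 42:A/C; 43:T/C.
That gives 15 mismatches out of 45 aligned sites, so the Hamming distance is 15.

15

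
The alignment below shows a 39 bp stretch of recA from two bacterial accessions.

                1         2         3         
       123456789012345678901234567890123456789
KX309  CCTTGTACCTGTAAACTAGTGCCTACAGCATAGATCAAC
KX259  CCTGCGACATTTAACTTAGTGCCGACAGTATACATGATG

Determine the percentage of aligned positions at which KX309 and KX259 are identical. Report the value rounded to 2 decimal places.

66.67%

Differing sites — 4:T/G; 5:G/C; 6:T/G; 9:C/A; 11:G/T; 15:A/C; 16:C/T; 24:T/G; 29:C/T; 33:G/C; 36:C/G; 38:A/T; 39:C/G.
26 of the 39 sites match, so the percent identity is 26/39 × 100 = 66.67%.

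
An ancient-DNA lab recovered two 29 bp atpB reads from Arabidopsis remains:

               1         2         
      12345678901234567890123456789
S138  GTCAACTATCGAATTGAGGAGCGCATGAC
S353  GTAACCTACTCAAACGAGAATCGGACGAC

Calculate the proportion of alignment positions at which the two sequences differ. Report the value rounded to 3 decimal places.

Differing sites — 3:C/A; 5:A/C; 9:T/C; 10:C/T; 11:G/C; 14:T/A; 15:T/C; 19:G/A; 21:G/T; 24:C/G; 26:T/C.
There are 11 differences over 29 sites, so p = 11/29 = 0.379.

0.379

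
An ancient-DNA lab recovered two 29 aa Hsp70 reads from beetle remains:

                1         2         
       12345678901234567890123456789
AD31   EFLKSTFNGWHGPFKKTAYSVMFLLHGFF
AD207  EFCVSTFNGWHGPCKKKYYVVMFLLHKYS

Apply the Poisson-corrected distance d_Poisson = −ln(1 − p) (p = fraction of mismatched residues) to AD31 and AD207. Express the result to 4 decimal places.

Mismatches occur at site 3 (L→C), site 4 (K→V), site 14 (F→C), site 17 (T→K), site 18 (A→Y), site 20 (S→V), site 27 (G→K), site 28 (F→Y), site 29 (F→S).
p = 9/29 = 0.310345.
d = −ln(1 − 0.310345) = −ln(0.689655) = 0.3716.

0.3716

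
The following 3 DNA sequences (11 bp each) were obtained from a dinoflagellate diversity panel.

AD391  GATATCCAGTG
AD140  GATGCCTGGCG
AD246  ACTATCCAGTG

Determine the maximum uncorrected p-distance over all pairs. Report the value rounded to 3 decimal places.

0.636

Pairwise Hamming distances:
  AD391 vs AD140: 5
  AD391 vs AD246: 2
  AD140 vs AD246: 7
The largest is 7 mismatches, between AD140 and AD246; p = 7/11 = 0.636.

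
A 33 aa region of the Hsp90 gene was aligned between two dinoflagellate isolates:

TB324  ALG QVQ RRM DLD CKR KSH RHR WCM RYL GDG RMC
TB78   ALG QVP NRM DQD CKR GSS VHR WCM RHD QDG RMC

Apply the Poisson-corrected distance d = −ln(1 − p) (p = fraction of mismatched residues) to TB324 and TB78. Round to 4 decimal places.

0.3185

Mismatches occur at site 6 (Q↔P), site 7 (R↔N), site 11 (L↔Q), site 16 (K↔G), site 18 (H↔S), site 19 (R↔V), site 26 (Y↔H), site 27 (L↔D), site 28 (G↔Q).
p = 9/33 = 0.272727.
d = −ln(1 − 0.272727) = −ln(0.727273) = 0.3185.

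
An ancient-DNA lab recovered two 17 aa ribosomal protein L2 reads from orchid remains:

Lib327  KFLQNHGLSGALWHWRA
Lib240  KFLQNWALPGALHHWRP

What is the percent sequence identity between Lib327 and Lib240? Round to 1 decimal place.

70.6%

Differing sites — 6:H/W; 7:G/A; 9:S/P; 13:W/H; 17:A/P.
12 of the 17 sites match, so the percent identity is 12/17 × 100 = 70.6%.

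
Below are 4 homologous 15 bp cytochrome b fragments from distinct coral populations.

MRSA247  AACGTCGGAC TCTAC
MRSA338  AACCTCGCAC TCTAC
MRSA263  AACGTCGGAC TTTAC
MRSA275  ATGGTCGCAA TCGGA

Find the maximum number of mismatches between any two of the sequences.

Pairwise Hamming distances:
  MRSA247 vs MRSA338: 2
  MRSA247 vs MRSA263: 1
  MRSA247 vs MRSA275: 7
  MRSA338 vs MRSA263: 3
  MRSA338 vs MRSA275: 7
  MRSA263 vs MRSA275: 8
The largest is 8, between MRSA263 and MRSA275.

8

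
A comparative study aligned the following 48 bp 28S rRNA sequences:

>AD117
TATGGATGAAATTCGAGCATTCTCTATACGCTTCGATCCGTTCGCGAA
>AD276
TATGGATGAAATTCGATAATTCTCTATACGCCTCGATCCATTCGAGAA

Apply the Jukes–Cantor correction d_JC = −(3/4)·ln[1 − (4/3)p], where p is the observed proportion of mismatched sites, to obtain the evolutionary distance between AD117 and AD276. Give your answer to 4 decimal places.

0.1121

Differing sites — 17:G/T; 18:C/A; 32:T/C; 40:G/A; 45:C/A.
p = 5/48 = 0.104167.
d = −0.75 · ln(1 − (4/3)·0.104167) = −0.75 · ln(0.861111) = −0.75 · (-0.149532) = 0.1121.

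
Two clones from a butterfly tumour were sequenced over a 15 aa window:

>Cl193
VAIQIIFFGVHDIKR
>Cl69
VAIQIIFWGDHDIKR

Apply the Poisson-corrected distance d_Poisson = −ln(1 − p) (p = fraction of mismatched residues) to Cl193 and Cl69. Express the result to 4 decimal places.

0.1431

Differing sites — 8:F/W; 10:V/D.
p = 2/15 = 0.133333.
d = −ln(1 − 0.133333) = −ln(0.866667) = 0.1431.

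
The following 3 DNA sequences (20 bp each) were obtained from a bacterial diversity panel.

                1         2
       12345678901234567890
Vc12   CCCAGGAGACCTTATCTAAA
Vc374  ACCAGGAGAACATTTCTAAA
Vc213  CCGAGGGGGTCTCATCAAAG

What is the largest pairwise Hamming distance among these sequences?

10

Pairwise Hamming distances:
  Vc12 vs Vc374: 4
  Vc12 vs Vc213: 7
  Vc374 vs Vc213: 10
The largest is 10, between Vc374 and Vc213.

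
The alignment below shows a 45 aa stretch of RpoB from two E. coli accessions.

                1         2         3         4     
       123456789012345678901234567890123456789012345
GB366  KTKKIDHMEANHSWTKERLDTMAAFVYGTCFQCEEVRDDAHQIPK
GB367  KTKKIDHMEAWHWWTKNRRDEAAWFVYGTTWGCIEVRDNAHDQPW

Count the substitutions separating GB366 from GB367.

Differing sites — 11:N/W; 13:S/W; 17:E/N; 19:L/R; 21:T/E; 22:M/A; 24:A/W; 30:C/T; 31:F/W; 32:Q/G; 34:E/I; 39:D/N; 42:Q/D; 43:I/Q; 45:K/W.
That gives 15 mismatches out of 45 aligned sites, so the Hamming distance is 15.

15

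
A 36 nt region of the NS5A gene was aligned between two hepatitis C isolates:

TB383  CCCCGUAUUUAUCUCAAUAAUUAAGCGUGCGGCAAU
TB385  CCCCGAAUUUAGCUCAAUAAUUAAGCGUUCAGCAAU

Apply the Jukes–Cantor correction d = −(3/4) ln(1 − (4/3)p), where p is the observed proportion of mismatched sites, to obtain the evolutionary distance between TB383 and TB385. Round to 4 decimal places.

The sequences differ at positions 6 (U/A), 12 (U/G), 29 (G/U), 31 (G/A).
p = 4/36 = 0.111111.
d = −0.75 · ln(1 − (4/3)·0.111111) = −0.75 · ln(0.851852) = −0.75 · (-0.160342) = 0.1203.

0.1203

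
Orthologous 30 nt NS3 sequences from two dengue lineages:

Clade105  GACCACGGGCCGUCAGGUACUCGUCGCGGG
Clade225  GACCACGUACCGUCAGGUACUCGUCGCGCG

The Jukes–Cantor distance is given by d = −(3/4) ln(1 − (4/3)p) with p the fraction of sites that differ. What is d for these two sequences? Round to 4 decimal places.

0.1073

The sequences differ at positions 8 (G/U), 9 (G/A), 29 (G/C).
p = 3/30 = 0.100000.
d = −0.75 · ln(1 − (4/3)·0.100000) = −0.75 · ln(0.866667) = −0.75 · (-0.143100) = 0.1073.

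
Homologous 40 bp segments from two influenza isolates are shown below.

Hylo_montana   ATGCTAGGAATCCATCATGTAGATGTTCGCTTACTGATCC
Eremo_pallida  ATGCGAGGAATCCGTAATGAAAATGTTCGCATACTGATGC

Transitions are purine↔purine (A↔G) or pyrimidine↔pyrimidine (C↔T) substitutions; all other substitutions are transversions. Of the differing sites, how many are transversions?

Differing sites — 5:T/G (Tv); 14:A/G (Ti); 16:C/A (Tv); 20:T/A (Tv); 22:G/A (Ti); 31:T/A (Tv); 39:C/G (Tv).
Of the 7 differences, 2 transitions and 5 transversions, so the answer is 5.

5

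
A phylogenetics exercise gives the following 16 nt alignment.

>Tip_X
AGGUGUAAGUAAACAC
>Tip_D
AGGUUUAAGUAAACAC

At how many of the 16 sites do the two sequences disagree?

The sequences differ at position 5 (G/U).
That gives 1 mismatch out of 16 aligned sites, so the Hamming distance is 1.

1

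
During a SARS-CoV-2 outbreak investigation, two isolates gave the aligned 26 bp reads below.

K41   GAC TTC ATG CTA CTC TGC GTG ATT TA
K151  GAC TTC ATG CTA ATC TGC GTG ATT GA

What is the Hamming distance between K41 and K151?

2

Mismatches occur at site 13 (C↔A), site 25 (T↔G).
That gives 2 mismatches out of 26 aligned sites, so the Hamming distance is 2.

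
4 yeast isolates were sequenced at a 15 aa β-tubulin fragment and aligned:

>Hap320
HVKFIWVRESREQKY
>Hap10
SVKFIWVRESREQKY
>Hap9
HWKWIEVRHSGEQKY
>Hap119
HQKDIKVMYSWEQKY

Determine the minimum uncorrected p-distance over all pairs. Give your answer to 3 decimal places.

0.067

Pairwise Hamming distances:
  Hap320 vs Hap10: 1
  Hap320 vs Hap9: 5
  Hap320 vs Hap119: 6
  Hap10 vs Hap9: 6
  Hap10 vs Hap119: 7
  Hap9 vs Hap119: 6
The smallest is 1 mismatch, between Hap320 and Hap10; p = 1/15 = 0.067.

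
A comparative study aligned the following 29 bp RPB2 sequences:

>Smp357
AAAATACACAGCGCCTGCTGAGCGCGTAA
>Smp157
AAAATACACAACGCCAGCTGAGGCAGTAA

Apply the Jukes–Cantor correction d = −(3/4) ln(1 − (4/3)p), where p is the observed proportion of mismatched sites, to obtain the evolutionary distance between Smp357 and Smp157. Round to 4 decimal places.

Mismatches occur at site 11 (G/A), site 16 (T/A), site 23 (C/G), site 24 (G/C), site 25 (C/A).
p = 5/29 = 0.172414.
d = −0.75 · ln(1 − (4/3)·0.172414) = −0.75 · ln(0.770115) = −0.75 · (-0.261215) = 0.1959.

0.1959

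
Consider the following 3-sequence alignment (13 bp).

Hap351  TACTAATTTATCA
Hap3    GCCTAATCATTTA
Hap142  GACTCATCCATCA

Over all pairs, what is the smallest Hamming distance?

4

Pairwise Hamming distances:
  Hap351 vs Hap3: 6
  Hap351 vs Hap142: 4
  Hap3 vs Hap142: 5
The smallest is 4, between Hap351 and Hap142.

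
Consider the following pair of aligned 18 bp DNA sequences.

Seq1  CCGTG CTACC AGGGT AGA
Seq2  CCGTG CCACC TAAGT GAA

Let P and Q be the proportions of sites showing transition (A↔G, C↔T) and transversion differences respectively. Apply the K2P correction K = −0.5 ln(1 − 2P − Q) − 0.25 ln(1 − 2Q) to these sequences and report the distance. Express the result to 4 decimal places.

Differing sites — 7:T/C (Ti); 11:A/T (Tv); 12:G/A (Ti); 13:G/A (Ti); 16:A/G (Ti); 17:G/A (Ti).
Of the 6 differences, 5 transitions and 1 transversion over 18 sites: P = 5/18 = 0.277778, Q = 1/18 = 0.055556.
d = −0.5·ln(0.388888) − 0.25·ln(0.888888) = −0.5·(-0.944464) − 0.25·(-0.117784) = 0.5017.

0.5017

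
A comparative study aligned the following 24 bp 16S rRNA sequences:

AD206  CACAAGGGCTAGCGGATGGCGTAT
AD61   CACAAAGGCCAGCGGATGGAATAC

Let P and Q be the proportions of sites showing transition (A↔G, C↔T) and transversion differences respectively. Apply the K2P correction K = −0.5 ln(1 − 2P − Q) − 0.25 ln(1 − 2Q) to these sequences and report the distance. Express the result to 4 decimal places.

The sequences differ at positions 6 (G/A, transition), 10 (T/C, transition), 20 (C/A, transversion), 21 (G/A, transition), 24 (T/C, transition).
Of the 5 differences, 4 transitions and 1 transversion over 24 sites: P = 4/24 = 0.166667, Q = 1/24 = 0.041667.
d = −0.5·ln(0.624999) − 0.25·ln(0.916666) = −0.5·(-0.470005) − 0.25·(-0.087012) = 0.2568.

0.2568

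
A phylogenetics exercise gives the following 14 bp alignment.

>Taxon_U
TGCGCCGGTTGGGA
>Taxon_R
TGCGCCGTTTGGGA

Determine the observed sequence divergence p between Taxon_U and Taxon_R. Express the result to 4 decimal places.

0.0714

A single mismatch occurs at site 8 (G→T).
There are 1 differences over 14 sites, so p = 1/14 = 0.0714.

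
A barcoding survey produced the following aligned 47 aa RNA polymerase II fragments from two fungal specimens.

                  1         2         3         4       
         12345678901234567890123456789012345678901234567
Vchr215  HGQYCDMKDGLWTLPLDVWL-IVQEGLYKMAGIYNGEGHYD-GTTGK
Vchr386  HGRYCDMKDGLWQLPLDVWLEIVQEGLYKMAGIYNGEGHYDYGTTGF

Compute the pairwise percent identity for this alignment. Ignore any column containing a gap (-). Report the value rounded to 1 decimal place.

Excluding the 2 gap columns leaves 45 comparable sites.
Differing sites — 3:Q/R; 13:T/Q; 47:K/F.
42 of the 45 comparable sites match, so the percent identity is 42/45 × 100 = 93.3%.

93.3%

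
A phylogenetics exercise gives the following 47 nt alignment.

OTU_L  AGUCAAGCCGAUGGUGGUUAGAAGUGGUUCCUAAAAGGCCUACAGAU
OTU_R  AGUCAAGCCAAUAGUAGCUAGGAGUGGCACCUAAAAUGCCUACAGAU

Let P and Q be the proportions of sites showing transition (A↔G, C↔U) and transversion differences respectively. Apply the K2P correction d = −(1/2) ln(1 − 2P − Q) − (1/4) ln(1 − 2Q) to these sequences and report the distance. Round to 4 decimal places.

Differing sites — 10:G/A (Ti); 13:G/A (Ti); 16:G/A (Ti); 18:U/C (Ti); 22:A/G (Ti); 28:U/C (Ti); 29:U/A (Tv); 37:G/U (Tv).
Of the 8 differences, 6 transitions and 2 transversions over 47 sites: P = 6/47 = 0.127660, Q = 2/47 = 0.042553.
d = −0.5·ln(0.702127) − 0.25·ln(0.914894) = −0.5·(-0.353641) − 0.25·(-0.088947) = 0.1991.

0.1991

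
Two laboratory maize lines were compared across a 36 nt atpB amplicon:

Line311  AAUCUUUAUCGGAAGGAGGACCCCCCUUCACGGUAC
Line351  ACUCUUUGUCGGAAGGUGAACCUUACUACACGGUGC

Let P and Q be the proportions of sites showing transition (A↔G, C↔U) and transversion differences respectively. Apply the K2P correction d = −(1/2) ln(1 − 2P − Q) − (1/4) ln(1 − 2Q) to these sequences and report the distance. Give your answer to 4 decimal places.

0.3091

The sequences differ at positions 2 (A/C, transversion), 8 (A/G, transition), 17 (A/U, transversion), 19 (G/A, transition), 23 (C/U, transition), 24 (C/U, transition), 25 (C/A, transversion), 28 (U/A, transversion), 35 (A/G, transition).
Of the 9 differences, 5 transitions and 4 transversions over 36 sites: P = 5/36 = 0.138889, Q = 4/36 = 0.111111.
d = −0.5·ln(0.611111) − 0.25·ln(0.777778) = −0.5·(-0.492477) − 0.25·(-0.251314) = 0.3091.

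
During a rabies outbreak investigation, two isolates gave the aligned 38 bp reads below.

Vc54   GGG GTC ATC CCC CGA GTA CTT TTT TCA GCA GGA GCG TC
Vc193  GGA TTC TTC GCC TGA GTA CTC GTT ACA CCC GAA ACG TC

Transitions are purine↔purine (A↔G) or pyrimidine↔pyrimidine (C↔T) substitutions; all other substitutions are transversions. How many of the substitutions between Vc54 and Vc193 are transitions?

Mismatches occur at site 3 (G→A, transition), site 4 (G→T, transversion), site 7 (A→T, transversion), site 10 (C→G, transversion), site 13 (C→T, transition), site 21 (T→C, transition), site 22 (T→G, transversion), site 25 (T→A, transversion), site 28 (G→C, transversion), site 30 (A→C, transversion), site 32 (G→A, transition), site 34 (G→A, transition).
Of the 12 differences, 5 transitions and 7 transversions, so the answer is 5.

5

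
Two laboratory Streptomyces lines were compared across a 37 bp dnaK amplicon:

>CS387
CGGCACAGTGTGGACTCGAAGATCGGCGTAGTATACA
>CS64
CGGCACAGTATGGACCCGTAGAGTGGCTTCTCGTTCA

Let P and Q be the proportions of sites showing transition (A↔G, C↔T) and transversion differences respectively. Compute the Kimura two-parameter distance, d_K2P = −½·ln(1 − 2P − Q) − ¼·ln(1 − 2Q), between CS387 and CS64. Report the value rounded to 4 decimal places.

Differing sites — 10:G/A (Ti); 16:T/C (Ti); 19:A/T (Tv); 23:T/G (Tv); 24:C/T (Ti); 28:G/T (Tv); 30:A/C (Tv); 31:G/T (Tv); 32:T/C (Ti); 33:A/G (Ti); 35:A/T (Tv).
Of the 11 differences, 5 transitions and 6 transversions over 37 sites: P = 5/37 = 0.135135, Q = 6/37 = 0.162162.
d = −0.5·ln(0.567568) − 0.25·ln(0.675676) = −0.5·(-0.566395) − 0.25·(-0.392042) = 0.3812.

0.3812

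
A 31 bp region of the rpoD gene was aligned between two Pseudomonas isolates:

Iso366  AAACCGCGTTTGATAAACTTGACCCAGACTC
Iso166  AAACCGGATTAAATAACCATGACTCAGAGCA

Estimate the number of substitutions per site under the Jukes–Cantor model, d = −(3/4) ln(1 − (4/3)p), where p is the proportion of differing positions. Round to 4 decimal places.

0.4217

Differing sites — 7:C/G; 8:G/A; 11:T/A; 12:G/A; 17:A/C; 19:T/A; 24:C/T; 29:C/G; 30:T/C; 31:C/A.
p = 10/31 = 0.322581.
d = −0.75 · ln(1 − (4/3)·0.322581) = −0.75 · ln(0.569892) = −0.75 · (-0.562308) = 0.4217.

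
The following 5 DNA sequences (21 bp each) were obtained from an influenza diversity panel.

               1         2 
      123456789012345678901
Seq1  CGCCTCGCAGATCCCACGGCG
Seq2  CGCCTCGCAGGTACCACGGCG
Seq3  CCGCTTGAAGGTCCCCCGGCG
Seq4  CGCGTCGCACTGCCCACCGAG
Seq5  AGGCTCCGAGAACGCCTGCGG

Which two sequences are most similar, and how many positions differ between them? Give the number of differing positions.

Pairwise Hamming distances:
  Seq1 vs Seq2: 2
  Seq1 vs Seq3: 6
  Seq1 vs Seq4: 6
  Seq1 vs Seq5: 10
  Seq2 vs Seq3: 6
  Seq2 vs Seq4: 7
  Seq2 vs Seq5: 12
  Seq3 vs Seq4: 11
  Seq3 vs Seq5: 11
  Seq4 vs Seq5: 14
The smallest is 2, between Seq1 and Seq2.

2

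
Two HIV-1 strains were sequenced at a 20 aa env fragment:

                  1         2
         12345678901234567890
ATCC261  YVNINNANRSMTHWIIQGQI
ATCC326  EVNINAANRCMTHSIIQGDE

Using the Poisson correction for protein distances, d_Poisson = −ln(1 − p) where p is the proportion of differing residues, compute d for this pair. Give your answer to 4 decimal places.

Differing sites — 1:Y/E; 6:N/A; 10:S/C; 14:W/S; 19:Q/D; 20:I/E.
p = 6/20 = 0.300000.
d = −ln(1 − 0.300000) = −ln(0.700000) = 0.3567.

0.3567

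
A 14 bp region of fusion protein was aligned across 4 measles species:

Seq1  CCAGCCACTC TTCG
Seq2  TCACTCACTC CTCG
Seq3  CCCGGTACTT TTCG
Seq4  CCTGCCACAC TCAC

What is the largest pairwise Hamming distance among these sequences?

Pairwise Hamming distances:
  Seq1 vs Seq2: 4
  Seq1 vs Seq3: 4
  Seq1 vs Seq4: 5
  Seq2 vs Seq3: 7
  Seq2 vs Seq4: 9
  Seq3 vs Seq4: 8
The largest is 9, between Seq2 and Seq4.

9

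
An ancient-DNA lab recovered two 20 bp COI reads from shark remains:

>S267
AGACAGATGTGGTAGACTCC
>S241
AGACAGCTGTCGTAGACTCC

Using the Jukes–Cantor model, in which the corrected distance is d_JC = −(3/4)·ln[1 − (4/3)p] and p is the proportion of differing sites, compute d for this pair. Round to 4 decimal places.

Differing sites — 7:A/C; 11:G/C.
p = 2/20 = 0.100000.
d = −0.75 · ln(1 − (4/3)·0.100000) = −0.75 · ln(0.866667) = −0.75 · (-0.143100) = 0.1073.

0.1073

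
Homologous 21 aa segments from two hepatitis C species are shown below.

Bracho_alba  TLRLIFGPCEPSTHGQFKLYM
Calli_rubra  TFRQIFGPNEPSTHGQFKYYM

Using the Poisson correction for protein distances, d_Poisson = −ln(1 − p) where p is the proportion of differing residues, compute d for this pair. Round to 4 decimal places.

0.2113

Mismatches occur at site 2 (L↔F), site 4 (L↔Q), site 9 (C↔N), site 19 (L↔Y).
p = 4/21 = 0.190476.
d = −ln(1 − 0.190476) = −ln(0.809524) = 0.2113.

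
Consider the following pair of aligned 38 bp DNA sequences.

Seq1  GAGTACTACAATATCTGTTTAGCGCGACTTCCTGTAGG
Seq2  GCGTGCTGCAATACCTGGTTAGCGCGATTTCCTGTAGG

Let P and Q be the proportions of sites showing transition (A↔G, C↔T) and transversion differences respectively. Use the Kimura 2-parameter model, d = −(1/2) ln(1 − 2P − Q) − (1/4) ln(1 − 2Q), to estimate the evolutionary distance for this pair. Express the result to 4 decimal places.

The sequences differ at positions 2 (A/C, transversion), 5 (A/G, transition), 8 (A/G, transition), 14 (T/C, transition), 18 (T/G, transversion), 28 (C/T, transition).
Of the 6 differences, 4 transitions and 2 transversions over 38 sites: P = 4/38 = 0.105263, Q = 2/38 = 0.052632.
d = −0.5·ln(0.736842) − 0.25·ln(0.894736) = −0.5·(-0.305382) − 0.25·(-0.111227) = 0.1805.

0.1805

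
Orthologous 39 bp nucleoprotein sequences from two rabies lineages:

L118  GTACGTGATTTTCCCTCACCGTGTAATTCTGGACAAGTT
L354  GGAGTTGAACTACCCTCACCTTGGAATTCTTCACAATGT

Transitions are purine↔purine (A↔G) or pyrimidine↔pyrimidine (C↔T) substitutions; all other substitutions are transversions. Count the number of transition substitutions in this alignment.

Differing sites — 2:T/G (Tv); 4:C/G (Tv); 5:G/T (Tv); 9:T/A (Tv); 10:T/C (Ti); 12:T/A (Tv); 21:G/T (Tv); 24:T/G (Tv); 31:G/T (Tv); 32:G/C (Tv); 37:G/T (Tv); 38:T/G (Tv).
Of the 12 differences, 1 transition and 11 transversions, so the answer is 1.

1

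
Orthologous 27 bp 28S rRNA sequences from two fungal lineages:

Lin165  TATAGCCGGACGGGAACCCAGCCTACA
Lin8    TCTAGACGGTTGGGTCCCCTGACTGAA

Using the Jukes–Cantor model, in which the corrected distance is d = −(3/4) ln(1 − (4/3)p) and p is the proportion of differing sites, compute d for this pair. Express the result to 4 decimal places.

0.5107

Mismatches occur at site 2 (A→C), site 6 (C→A), site 10 (A→T), site 11 (C→T), site 15 (A→T), site 16 (A→C), site 20 (A→T), site 22 (C→A), site 25 (A→G), site 26 (C→A).
p = 10/27 = 0.370370.
d = −0.75 · ln(1 − (4/3)·0.370370) = −0.75 · ln(0.506173) = −0.75 · (-0.680877) = 0.5107.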